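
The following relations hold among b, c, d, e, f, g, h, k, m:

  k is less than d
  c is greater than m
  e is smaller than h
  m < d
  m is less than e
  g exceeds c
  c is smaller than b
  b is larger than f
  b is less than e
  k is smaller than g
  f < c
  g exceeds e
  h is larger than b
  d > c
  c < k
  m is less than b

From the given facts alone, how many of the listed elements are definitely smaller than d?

Directly below d: m, c, k.
One step further: f (4 so far).
Nothing else is reachable below d; 4 in all.

4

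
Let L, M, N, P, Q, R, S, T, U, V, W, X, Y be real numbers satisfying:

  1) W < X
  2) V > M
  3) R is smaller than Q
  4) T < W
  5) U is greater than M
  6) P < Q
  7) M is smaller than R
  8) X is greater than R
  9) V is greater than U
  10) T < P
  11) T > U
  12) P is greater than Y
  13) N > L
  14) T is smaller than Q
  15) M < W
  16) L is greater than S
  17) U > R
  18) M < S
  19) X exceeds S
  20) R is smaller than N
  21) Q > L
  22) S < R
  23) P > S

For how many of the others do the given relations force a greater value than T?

4

From T the given relations immediately reach W, P, Q.
From those, X — 4 in total.
Nothing else is reachable above T; 4 in all.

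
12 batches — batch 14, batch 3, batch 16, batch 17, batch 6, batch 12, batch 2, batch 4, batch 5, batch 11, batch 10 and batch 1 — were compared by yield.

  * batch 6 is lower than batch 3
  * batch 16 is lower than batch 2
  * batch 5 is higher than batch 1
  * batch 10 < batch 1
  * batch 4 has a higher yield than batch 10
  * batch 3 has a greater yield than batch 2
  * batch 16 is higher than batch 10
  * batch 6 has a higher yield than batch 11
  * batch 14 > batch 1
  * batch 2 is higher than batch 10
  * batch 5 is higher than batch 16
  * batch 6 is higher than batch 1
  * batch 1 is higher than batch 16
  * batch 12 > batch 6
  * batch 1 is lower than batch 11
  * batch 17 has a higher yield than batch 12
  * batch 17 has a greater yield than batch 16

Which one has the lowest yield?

batch 10

batch 16 is not least since batch 10 < batch 16; batch 1 is not least since batch 16 < batch 1; batch 11 is not least since batch 1 < batch 11; batch 4 is not least since batch 10 < batch 4; batch 6 is not least since batch 1 < batch 6; batch 5 is not least since batch 1 < batch 5; batch 2 is not least since batch 10 < batch 2; batch 3 is not least since batch 6 < batch 3; batch 14 is not least since batch 1 < batch 14; batch 12 is not least since batch 6 < batch 12; batch 17 is not least since batch 12 < batch 17.
Only batch 10 has nothing below it, so batch 10 is the lowest yield.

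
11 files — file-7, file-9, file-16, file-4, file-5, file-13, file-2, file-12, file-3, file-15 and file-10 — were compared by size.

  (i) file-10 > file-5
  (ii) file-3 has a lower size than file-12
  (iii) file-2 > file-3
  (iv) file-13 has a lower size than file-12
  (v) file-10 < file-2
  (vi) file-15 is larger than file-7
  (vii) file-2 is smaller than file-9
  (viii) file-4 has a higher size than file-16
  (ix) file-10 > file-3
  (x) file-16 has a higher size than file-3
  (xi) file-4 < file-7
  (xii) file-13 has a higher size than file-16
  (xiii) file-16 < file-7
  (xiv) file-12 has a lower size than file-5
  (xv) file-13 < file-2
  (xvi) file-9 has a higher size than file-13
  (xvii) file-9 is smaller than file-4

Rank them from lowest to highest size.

The consecutive links are each given: file-3 < file-16; file-16 < file-13; file-13 < file-12; file-12 < file-5; file-5 < file-10; file-10 < file-2; file-2 < file-9; file-9 < file-4; file-4 < file-7; file-7 < file-15.

file-3 < file-16 < file-13 < file-12 < file-5 < file-10 < file-2 < file-9 < file-4 < file-7 < file-15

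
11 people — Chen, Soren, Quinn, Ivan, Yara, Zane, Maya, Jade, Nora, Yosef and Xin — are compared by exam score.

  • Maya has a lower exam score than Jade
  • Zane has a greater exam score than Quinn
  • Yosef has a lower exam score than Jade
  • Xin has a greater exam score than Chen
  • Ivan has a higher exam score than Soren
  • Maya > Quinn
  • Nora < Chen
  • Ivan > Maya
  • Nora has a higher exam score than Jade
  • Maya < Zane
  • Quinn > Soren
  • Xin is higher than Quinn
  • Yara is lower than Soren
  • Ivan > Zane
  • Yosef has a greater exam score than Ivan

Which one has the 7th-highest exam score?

Piecing the relations together gives one ordering: Yara < Soren < Quinn < Maya < Zane < Ivan < Yosef < Jade < Nora < Chen < Xin.
The 7th largest is Zane.

Zane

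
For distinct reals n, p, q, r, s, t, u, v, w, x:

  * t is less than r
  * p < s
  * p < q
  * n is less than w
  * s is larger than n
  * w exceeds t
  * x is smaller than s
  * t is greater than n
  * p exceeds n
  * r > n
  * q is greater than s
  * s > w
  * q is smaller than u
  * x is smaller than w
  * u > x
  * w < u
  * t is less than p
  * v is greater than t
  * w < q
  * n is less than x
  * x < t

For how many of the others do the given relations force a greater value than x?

8

Directly above x: t, w, s, u.
One step further: p, v, q, r (8 so far).
Nothing else is reachable above x; 8 in all.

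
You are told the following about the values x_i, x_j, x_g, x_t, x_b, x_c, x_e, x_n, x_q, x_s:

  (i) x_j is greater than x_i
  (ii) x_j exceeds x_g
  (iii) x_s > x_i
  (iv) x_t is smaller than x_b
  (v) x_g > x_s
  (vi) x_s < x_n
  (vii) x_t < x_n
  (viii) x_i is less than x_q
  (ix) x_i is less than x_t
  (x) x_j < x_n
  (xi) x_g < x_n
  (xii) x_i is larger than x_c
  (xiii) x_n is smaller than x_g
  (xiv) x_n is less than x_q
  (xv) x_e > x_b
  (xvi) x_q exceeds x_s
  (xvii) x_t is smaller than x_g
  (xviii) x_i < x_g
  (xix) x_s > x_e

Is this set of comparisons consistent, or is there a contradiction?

We have x_n < x_g stated directly, yet also x_g < x_j < x_n by chaining the others — so x_g < x_n. Contradiction.

inconsistent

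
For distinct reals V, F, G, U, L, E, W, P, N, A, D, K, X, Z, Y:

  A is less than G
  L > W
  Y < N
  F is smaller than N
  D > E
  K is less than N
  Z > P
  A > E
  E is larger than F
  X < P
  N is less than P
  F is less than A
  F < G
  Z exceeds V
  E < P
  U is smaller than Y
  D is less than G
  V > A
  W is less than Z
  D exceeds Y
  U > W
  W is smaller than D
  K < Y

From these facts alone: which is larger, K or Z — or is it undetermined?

Z

Following the relations from K: K < Y < N < P < Z.
So Z is larger.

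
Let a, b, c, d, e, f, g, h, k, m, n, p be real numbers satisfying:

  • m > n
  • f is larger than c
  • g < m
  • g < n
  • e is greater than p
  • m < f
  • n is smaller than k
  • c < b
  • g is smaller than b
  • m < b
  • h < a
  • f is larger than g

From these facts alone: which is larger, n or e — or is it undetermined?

undetermined

Following every chain through n: above n we get m, k, f, b; below n we get g.
e is not reached, and no chain runs the other way from e to n.
So the given relations leave the order of n and e undetermined.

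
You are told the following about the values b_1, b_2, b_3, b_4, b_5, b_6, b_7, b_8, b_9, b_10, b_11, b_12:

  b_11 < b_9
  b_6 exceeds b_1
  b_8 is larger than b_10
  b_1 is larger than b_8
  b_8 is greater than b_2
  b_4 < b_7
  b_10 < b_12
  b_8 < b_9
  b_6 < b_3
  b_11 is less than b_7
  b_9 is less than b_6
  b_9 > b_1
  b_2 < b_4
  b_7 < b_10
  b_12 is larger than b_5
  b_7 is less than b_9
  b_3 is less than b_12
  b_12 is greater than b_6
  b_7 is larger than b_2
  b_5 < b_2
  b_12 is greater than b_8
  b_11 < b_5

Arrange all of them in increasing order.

Each adjacent pair is fixed by a given relation: b_11 < b_5; b_5 < b_2; b_2 < b_4; b_4 < b_7; b_7 < b_10; b_10 < b_8; b_8 < b_1; b_1 < b_9; b_9 < b_6; b_6 < b_3; b_3 < b_12. Chaining them end to end gives the full order.

b_11 < b_5 < b_2 < b_4 < b_7 < b_10 < b_8 < b_1 < b_9 < b_6 < b_3 < b_12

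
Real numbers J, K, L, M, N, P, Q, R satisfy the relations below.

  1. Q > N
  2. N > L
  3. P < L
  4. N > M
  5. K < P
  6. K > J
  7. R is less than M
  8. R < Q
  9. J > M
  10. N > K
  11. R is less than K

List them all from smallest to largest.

Each adjacent pair is fixed by a given relation: R < M; M < J; J < K; K < P; P < L; L < N; N < Q. Chaining them end to end gives the full order.

R < M < J < K < P < L < N < Q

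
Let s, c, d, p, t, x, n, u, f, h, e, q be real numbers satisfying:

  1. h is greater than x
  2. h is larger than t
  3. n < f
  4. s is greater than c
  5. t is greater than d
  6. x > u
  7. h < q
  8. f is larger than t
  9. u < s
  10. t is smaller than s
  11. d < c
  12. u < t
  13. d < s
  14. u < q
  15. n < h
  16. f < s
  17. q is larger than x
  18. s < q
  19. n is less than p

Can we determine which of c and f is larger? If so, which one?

undetermined

Following every chain through c: above c we get s, q; below c we get d.
f is not reached, and no chain runs the other way from f to c.
So the given relations leave the order of c and f undetermined.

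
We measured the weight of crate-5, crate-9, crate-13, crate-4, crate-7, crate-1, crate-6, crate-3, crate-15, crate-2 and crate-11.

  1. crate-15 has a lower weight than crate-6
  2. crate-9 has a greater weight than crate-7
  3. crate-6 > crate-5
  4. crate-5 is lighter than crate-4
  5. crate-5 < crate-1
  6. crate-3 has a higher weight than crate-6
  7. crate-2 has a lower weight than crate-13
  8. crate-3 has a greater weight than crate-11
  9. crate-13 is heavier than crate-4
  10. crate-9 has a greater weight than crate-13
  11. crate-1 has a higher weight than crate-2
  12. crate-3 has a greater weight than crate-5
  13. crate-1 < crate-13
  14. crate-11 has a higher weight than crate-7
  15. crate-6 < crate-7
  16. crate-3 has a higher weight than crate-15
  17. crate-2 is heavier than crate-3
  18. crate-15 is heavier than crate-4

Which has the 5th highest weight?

crate-3

Piecing the relations together gives one ordering: crate-5 < crate-4 < crate-15 < crate-6 < crate-7 < crate-11 < crate-3 < crate-2 < crate-1 < crate-13 < crate-9.
Counting 5 from the largest end gives crate-3.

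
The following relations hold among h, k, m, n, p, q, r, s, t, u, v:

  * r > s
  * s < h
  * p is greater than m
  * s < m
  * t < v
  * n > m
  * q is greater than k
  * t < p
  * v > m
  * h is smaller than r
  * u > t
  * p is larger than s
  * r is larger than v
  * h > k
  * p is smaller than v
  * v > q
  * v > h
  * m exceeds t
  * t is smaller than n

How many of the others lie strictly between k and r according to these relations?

The relations place k below r. An element lies strictly between them when it is forced above k and also forced below r.
Above k: {q, h, v}. Below r: {q, t, s, m, p, h, v}.
Intersection: {q, h, v} — 3.

3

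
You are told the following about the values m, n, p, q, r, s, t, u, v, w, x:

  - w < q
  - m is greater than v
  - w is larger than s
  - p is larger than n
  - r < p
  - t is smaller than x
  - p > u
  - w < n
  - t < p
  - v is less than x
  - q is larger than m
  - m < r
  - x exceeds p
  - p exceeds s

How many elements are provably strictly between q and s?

1

Chaining upward from s reaches: w, n, p, x.
Chaining downward from q reaches: v, m, w.
Strictly between s and q are those in both lists: w — 1 element.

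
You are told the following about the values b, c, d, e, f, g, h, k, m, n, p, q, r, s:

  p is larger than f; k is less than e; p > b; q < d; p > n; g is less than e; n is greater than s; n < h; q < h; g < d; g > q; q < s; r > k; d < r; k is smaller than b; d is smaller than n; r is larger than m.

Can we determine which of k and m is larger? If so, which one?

Following every chain through m: above m we get r.
k is not reached, and no chain runs the other way from k to m.
So the given relations leave the order of m and k undetermined.

undetermined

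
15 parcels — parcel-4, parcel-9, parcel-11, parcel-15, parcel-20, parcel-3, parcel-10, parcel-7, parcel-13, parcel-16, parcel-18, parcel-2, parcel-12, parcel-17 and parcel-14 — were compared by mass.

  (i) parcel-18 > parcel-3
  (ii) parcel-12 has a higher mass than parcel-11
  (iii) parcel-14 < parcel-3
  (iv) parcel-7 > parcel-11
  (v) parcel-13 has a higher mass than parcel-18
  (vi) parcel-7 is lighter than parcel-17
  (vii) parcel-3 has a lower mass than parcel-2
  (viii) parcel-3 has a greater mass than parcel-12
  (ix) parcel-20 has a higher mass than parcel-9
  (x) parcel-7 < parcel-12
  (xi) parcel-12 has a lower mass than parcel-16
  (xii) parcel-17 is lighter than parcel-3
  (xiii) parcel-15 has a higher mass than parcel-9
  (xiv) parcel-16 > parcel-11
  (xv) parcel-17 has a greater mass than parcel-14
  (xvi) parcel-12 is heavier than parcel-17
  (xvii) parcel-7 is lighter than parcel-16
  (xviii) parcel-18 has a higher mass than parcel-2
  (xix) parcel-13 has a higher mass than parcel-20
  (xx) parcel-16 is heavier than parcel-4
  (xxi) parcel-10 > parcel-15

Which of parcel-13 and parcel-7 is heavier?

parcel-13

parcel-7 < parcel-17 and parcel-17 < parcel-3 give parcel-7 < parcel-3.
Then parcel-3 < parcel-2 extends the chain to parcel-2.
With parcel-2 < parcel-18: parcel-7 < parcel-17 < parcel-3 < parcel-2 < parcel-18.
Then parcel-18 < parcel-13 extends the chain to parcel-13.
So parcel-7 < parcel-13; parcel-13 is the heavier of the two.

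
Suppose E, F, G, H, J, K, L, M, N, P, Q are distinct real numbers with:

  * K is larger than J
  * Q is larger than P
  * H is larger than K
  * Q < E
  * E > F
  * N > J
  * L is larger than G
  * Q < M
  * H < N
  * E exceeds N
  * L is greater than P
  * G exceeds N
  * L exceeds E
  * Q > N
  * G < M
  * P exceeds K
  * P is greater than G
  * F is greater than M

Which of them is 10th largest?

K

Piecing the relations together gives one ordering: J < K < H < N < G < P < Q < M < F < E < L.
The 10th largest is K.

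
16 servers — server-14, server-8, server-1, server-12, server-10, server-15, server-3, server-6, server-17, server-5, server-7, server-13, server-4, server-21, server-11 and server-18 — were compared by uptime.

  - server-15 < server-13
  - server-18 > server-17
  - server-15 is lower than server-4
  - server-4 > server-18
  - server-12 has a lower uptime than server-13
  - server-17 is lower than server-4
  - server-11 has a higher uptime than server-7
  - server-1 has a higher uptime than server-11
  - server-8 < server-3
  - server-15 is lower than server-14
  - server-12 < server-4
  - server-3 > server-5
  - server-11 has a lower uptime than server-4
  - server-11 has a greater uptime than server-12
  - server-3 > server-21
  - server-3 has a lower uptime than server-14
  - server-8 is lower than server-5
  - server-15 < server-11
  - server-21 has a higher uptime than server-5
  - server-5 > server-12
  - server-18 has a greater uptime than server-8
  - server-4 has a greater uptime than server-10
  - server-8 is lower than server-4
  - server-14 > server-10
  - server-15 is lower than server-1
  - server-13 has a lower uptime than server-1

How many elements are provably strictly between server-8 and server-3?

Chaining upward from server-8 reaches: server-5, server-21, server-18, server-4, server-14.
Chaining downward from server-3 reaches: server-12, server-5, server-21.
Strictly between server-8 and server-3 are those in both lists: server-5, server-21 — 2 elements.

2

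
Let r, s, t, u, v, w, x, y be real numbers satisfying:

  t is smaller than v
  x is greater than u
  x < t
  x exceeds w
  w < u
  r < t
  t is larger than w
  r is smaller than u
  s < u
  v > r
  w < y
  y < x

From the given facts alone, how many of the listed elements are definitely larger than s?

Directly above s: u.
One step further: x (2 so far).
One step further: t (3 so far).
One step further: v (4 so far).
No other element is forced above s by the given relations, so the count is 4.

4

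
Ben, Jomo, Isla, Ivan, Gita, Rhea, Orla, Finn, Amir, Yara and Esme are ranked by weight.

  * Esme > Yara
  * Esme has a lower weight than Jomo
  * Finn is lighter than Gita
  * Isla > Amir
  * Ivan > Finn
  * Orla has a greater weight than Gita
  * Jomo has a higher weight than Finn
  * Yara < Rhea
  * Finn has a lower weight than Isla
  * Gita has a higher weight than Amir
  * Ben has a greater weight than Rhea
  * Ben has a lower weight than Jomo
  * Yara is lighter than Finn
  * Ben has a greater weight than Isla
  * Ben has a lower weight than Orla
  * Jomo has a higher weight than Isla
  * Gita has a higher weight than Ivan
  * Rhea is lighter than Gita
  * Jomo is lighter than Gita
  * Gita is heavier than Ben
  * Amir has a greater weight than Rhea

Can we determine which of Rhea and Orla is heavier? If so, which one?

Rhea < Amir and Amir < Isla give Rhea < Isla.
Then Isla < Ben extends the chain to Ben.
With Ben < Jomo: Rhea < Amir < Isla < Ben < Jomo.
With Jomo < Gita: Rhea < Amir < Isla < Ben < Jomo < Gita.
Then Gita < Orla extends the chain to Orla.
So Orla is heavier.

Orla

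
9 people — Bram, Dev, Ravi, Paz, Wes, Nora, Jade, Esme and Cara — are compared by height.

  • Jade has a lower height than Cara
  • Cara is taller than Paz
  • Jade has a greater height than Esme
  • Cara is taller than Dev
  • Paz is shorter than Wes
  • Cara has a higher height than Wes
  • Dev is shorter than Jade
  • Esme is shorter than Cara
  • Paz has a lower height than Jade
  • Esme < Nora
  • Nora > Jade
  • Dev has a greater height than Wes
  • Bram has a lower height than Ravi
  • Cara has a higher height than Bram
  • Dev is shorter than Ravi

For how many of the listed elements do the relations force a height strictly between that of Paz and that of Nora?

3

The relations place Paz below Nora. An element lies strictly between them when it is forced above Paz and also forced below Nora.
Above Paz: {Wes, Dev, Jade, Cara, Ravi}. Below Nora: {Esme, Wes, Dev, Jade}.
Intersection: {Wes, Dev, Jade} — 3.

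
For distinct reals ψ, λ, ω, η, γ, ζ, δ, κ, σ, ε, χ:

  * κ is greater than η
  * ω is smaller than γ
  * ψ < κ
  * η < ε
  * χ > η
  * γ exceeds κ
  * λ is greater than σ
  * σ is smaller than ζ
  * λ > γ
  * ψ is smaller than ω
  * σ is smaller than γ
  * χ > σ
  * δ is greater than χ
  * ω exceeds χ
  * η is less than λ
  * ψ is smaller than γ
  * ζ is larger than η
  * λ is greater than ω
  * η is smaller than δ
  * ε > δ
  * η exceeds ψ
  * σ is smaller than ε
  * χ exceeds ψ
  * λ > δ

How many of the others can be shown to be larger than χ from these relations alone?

Directly above χ: δ, ω.
One step further: γ, ε, λ (5 so far).
No other element is forced above χ by the given relations, so the count is 5.

5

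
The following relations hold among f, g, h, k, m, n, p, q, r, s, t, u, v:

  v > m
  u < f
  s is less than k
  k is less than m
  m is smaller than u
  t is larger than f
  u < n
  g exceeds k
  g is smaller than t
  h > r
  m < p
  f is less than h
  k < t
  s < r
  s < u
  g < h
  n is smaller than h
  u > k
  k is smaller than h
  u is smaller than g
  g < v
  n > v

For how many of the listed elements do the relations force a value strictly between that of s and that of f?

The relations place s below f. An element lies strictly between them when it is forced above s and also forced below f.
Above s: {k, m, u, g, r, v, p, n, t, h}. Below f: {k, m, u}.
Intersection: {k, m, u} — 3.

3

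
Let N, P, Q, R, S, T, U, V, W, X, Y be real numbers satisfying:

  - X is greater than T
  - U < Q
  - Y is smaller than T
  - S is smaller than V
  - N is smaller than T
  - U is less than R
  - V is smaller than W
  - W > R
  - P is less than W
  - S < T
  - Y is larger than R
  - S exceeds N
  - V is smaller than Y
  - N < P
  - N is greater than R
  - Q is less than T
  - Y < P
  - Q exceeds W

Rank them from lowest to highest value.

U < R < N < S < V < Y < P < W < Q < T < X

Nothing is placed below U, so it is least; from there U < R; R < N; N < S; S < V; V < Y; Y < P; P < W; W < Q; Q < T; T < X, each given directly.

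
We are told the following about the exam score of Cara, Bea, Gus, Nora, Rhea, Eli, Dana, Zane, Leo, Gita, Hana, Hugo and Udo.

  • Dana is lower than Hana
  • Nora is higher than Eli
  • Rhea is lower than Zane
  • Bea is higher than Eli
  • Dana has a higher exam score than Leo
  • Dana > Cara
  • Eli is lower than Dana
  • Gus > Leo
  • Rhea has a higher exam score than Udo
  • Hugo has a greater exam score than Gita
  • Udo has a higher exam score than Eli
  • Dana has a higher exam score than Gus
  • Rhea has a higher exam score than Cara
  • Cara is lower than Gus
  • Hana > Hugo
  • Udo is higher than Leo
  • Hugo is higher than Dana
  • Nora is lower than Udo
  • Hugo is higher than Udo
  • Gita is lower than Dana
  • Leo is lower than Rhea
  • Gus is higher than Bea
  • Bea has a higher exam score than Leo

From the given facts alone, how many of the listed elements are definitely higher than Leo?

From Leo the given relations immediately reach Udo, Bea, Rhea, Gus, Dana.
From those, Zane, Hugo, Hana — 8 in total.
No other element is forced above Leo by the given relations, so the count is 8.

8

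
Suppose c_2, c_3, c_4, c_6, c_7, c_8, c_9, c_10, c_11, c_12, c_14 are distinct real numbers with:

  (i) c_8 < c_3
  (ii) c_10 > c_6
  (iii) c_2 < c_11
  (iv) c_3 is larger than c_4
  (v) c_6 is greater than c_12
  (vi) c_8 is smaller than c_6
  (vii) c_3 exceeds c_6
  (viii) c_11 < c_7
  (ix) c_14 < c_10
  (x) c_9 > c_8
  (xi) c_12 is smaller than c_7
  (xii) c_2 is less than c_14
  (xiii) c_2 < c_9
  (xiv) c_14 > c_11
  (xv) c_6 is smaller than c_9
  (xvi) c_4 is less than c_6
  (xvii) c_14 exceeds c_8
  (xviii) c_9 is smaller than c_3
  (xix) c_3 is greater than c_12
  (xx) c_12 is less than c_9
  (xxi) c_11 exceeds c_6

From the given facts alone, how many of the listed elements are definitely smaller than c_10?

Directly below c_10: c_6, c_14.
One step further: c_4, c_8, c_12, c_2, c_11 (7 so far).
No other element is forced below c_10 by the given relations, so the count is 7.

7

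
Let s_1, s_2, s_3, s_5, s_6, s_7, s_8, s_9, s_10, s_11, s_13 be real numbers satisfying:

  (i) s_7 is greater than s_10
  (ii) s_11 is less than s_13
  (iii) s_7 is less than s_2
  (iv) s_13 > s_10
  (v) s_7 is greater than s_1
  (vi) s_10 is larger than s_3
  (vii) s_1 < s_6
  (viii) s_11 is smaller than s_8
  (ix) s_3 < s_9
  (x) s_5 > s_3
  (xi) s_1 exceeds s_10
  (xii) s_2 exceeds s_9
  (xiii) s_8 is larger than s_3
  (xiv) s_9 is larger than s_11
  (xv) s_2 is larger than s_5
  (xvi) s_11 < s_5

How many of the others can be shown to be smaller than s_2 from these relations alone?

7

The elements the relations force below s_2 are s_3, s_10, s_11, s_5, s_1, s_7, s_9 — no chain reaches any other.
That is 7.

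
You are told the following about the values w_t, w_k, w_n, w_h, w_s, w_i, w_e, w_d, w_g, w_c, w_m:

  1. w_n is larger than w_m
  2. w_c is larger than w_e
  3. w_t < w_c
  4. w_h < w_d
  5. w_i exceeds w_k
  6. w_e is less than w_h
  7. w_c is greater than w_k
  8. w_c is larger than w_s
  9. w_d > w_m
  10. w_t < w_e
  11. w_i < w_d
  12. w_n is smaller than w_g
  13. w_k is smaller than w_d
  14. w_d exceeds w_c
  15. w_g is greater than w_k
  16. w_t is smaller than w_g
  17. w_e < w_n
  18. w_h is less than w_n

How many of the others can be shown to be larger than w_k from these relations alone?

4

From w_k the given relations immediately reach w_i, w_c, w_g, w_d.
Nothing else is reachable above w_k; 4 in all.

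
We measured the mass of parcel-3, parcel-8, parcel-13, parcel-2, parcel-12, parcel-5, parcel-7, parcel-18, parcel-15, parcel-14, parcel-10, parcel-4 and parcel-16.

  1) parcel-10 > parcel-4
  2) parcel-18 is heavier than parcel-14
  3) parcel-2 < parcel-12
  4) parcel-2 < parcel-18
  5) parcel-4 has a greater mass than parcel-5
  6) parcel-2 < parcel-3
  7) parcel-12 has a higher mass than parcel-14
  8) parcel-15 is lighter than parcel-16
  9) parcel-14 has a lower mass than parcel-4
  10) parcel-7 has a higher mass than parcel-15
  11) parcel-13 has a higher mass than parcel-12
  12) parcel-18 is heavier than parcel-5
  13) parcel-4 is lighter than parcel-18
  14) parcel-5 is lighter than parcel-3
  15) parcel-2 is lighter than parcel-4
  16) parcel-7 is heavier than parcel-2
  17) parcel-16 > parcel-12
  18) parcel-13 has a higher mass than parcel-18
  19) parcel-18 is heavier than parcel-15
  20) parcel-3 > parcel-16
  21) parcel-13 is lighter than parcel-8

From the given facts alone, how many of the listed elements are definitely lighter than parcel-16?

4

From parcel-16 the given relations immediately reach parcel-15, parcel-12.
From those, parcel-2, parcel-14 — 4 in total.
No other element is forced below parcel-16 by the given relations, so the count is 4.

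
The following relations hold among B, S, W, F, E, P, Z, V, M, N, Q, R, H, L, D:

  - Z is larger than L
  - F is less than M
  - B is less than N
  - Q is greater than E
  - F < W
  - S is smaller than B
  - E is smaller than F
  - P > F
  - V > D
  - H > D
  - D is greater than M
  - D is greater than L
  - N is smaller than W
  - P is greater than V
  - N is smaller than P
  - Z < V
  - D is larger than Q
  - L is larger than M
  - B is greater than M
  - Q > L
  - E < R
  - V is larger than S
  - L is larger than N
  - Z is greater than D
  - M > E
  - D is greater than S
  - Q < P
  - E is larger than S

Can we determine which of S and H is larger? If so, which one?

Chaining the given relations: S < E < F < M < B < N < L < Q < D < H.
So H is larger.

H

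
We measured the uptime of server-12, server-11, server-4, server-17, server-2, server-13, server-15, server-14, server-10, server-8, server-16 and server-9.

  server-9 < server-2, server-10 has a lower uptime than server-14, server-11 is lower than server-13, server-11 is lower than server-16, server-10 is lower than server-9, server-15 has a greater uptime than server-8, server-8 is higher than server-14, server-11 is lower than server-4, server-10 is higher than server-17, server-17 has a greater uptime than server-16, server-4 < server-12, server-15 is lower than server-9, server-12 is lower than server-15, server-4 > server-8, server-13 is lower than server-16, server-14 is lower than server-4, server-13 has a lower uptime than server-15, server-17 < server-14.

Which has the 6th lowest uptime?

Chaining the given pairs: server-11 < server-13 < server-16 < server-17 < server-10 < server-14 < server-8 < server-4 < server-12 < server-15 < server-9 < server-2.
Counting 6 from the smallest end gives server-14.

server-14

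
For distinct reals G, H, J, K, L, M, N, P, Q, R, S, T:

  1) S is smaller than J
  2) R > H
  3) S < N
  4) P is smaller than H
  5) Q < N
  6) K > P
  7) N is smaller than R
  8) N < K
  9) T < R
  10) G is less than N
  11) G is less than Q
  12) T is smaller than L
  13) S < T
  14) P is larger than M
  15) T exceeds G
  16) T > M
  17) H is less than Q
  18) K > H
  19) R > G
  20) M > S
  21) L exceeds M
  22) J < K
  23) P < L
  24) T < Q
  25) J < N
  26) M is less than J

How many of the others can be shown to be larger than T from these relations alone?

5

The elements the relations force above T are L, Q, N, K, R — no chain reaches any other.
That is 5.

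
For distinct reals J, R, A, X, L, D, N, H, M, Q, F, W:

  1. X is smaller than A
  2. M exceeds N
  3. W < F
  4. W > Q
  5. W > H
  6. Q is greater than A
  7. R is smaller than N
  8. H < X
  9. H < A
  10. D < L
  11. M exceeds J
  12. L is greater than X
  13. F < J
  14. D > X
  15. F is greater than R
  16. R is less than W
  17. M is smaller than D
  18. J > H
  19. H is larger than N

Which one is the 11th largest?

The consecutive relations fix a unique order: R < N < H < X < A < Q < W < F < J < M < D < L.
Counting 11 from the largest end gives N.

N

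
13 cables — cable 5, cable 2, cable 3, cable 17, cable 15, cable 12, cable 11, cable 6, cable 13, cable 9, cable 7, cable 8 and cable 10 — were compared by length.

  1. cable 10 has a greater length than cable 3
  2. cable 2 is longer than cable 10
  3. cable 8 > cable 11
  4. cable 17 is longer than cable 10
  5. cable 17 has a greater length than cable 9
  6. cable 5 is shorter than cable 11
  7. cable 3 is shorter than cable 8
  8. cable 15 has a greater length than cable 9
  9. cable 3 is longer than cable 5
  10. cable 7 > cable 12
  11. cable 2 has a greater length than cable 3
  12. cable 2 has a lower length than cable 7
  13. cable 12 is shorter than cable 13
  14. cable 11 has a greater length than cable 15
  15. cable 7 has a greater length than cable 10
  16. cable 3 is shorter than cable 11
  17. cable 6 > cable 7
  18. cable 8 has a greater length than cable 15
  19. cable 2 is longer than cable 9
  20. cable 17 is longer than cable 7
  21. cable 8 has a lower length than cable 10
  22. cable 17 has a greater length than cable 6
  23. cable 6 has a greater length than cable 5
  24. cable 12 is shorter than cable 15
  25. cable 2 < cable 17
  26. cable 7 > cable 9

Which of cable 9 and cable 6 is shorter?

cable 9 < cable 15 and cable 15 < cable 11 give cable 9 < cable 11.
Then cable 11 < cable 8 extends the chain to cable 8.
With cable 8 < cable 10: cable 9 < cable 15 < cable 11 < cable 8 < cable 10.
With cable 10 < cable 2: cable 9 < cable 15 < cable 11 < cable 8 < cable 10 < cable 2.
With cable 2 < cable 7: cable 9 < cable 15 < cable 11 < cable 8 < cable 10 < cable 2 < cable 7.
Then cable 7 < cable 6 extends the chain to cable 6.
So cable 9 < cable 6; cable 9 is the shorter of the two.

cable 9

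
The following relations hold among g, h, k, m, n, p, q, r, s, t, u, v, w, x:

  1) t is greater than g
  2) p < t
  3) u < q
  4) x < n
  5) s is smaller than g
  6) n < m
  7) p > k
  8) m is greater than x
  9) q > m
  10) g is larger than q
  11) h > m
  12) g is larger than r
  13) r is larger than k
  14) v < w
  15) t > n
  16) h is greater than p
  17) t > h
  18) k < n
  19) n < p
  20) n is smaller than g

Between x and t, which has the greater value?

t

x < n and n < m give x < m.
With m < q: x < n < m < q.
With q < g: x < n < m < q < g.
Then g < t extends the chain to t.
So x < t; t is the larger of the two.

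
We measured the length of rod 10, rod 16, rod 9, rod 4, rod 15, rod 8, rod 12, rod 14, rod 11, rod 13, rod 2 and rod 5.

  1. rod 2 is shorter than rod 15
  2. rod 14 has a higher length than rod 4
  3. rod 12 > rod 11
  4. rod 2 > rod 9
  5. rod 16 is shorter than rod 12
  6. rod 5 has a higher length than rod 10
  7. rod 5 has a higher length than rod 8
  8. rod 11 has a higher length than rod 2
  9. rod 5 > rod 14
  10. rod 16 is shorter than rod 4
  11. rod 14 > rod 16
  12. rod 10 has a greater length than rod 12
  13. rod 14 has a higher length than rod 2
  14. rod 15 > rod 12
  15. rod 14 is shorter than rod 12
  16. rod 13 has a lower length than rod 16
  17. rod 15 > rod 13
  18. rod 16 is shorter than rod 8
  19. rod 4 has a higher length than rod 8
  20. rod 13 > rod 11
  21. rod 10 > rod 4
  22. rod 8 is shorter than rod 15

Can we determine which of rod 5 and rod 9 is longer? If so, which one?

rod 9 < rod 2 and rod 2 < rod 11 give rod 9 < rod 11.
Then rod 11 < rod 13 extends the chain to rod 13.
With rod 13 < rod 16: rod 9 < rod 2 < rod 11 < rod 13 < rod 16.
Then rod 16 < rod 8 extends the chain to rod 8.
With rod 8 < rod 4: rod 9 < rod 2 < rod 11 < rod 13 < rod 16 < rod 8 < rod 4.
Then rod 4 < rod 14 extends the chain to rod 14.
With rod 14 < rod 12: rod 9 < rod 2 < rod 11 < rod 13 < rod 16 < rod 8 < rod 4 < rod 14 < rod 12.
With rod 12 < rod 10: rod 9 < rod 2 < rod 11 < rod 13 < rod 16 < rod 8 < rod 4 < rod 14 < rod 12 < rod 10.
Then rod 10 < rod 5 extends the chain to rod 5.
So rod 5 is longer.

rod 5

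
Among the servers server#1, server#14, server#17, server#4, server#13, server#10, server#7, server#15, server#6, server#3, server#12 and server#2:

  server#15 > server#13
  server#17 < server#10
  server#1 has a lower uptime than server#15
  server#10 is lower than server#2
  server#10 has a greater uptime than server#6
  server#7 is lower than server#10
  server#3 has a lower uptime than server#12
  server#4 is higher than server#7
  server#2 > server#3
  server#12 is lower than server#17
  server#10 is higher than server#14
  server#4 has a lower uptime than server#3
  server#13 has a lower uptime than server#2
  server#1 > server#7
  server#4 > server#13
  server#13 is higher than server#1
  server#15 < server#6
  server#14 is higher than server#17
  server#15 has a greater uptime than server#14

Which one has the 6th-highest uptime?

server#17

The consecutive relations fix a unique order: server#7 < server#1 < server#13 < server#4 < server#3 < server#12 < server#17 < server#14 < server#15 < server#6 < server#10 < server#2.
Counting 6 from the largest end gives server#17.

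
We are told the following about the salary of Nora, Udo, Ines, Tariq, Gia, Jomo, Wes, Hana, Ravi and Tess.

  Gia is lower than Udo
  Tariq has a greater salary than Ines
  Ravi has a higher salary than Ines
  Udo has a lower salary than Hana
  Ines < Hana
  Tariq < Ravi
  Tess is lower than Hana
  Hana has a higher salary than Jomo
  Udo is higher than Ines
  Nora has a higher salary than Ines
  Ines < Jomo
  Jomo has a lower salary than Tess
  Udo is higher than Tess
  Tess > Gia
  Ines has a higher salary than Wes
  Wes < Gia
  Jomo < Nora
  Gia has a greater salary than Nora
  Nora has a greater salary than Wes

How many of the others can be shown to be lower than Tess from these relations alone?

Directly below Tess: Jomo, Gia.
One step further: Wes, Ines, Nora (5 so far).
Nothing else is reachable below Tess; 5 in all.

5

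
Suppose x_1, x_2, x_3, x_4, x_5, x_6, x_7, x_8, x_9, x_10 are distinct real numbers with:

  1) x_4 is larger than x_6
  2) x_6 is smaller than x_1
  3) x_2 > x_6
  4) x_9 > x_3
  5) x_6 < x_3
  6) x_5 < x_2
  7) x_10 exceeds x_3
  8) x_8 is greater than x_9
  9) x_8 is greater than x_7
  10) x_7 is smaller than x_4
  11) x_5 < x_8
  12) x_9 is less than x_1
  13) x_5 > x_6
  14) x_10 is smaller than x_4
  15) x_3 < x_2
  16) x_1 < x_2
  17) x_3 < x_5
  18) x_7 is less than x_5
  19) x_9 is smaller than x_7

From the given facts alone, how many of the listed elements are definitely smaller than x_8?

5

Directly below x_8: x_9, x_7, x_5.
One step further: x_6, x_3 (5 so far).
No other element is forced below x_8 by the given relations, so the count is 5.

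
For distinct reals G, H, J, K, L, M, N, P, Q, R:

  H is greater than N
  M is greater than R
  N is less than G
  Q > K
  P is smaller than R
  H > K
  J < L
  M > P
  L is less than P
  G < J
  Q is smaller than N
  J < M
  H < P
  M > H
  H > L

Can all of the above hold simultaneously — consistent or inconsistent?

consistent

The single ordering K < Q < N < G < J < L < H < P < R < M satisfies every listed relation, so no contradiction arises.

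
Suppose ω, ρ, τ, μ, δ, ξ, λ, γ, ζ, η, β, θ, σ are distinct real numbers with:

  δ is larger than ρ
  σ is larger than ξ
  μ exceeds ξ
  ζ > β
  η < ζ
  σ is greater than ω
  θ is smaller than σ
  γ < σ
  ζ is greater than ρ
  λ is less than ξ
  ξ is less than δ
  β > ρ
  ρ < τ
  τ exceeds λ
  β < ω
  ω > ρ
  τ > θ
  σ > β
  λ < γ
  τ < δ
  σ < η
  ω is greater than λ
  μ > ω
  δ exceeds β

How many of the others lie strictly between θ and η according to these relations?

1

The relations place θ below η. An element lies strictly between them when it is forced above θ and also forced below η.
Above θ: {σ, τ, δ, ζ}. Below η: {ρ, β, λ, ξ, γ, ω, σ}.
Intersection: {σ} — 1.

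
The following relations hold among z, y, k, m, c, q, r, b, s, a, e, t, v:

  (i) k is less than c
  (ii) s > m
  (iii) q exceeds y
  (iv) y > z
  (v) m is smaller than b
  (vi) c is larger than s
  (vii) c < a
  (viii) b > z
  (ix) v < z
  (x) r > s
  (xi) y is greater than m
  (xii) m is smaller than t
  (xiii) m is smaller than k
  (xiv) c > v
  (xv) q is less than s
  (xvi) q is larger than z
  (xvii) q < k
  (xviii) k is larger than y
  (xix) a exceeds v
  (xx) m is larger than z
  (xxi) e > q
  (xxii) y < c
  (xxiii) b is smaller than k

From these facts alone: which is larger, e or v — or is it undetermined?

e

Link the given pairs in sequence: v < z; z < y; y < q; q < e.
Chaining these gives v < z < y < q < e.
So e is larger.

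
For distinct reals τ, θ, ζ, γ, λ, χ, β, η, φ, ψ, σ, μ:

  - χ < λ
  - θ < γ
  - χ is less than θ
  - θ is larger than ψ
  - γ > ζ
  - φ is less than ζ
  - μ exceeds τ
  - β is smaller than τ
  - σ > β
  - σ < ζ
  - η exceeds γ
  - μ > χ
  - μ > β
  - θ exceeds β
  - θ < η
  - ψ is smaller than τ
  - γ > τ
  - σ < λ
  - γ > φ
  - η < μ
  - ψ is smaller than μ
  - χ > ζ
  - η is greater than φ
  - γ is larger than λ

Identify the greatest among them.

μ

Chaining downward from μ: directly below it, ψ, β, χ, τ, η; then φ, ζ, θ, γ; then σ, λ.
That covers every other element, and nothing is given above μ, so μ is the greatest.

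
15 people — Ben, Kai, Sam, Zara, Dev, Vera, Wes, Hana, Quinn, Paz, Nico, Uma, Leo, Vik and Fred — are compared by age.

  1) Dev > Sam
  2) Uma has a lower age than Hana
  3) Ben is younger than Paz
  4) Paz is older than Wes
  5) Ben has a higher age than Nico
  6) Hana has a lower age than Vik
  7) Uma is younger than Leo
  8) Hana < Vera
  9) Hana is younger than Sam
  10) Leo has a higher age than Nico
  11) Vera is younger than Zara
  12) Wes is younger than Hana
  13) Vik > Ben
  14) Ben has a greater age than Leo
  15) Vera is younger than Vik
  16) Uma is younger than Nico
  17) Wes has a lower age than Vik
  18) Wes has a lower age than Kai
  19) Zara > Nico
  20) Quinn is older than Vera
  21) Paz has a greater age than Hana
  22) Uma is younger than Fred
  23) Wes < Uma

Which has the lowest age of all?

Wes

Uma is not least since Wes < Uma; Hana is not least since Wes < Hana; Fred is not least since Uma < Fred; Nico is not least since Uma < Nico; Leo is not least since Nico < Leo; Kai is not least since Wes < Kai; Ben is not least since Leo < Ben; Vera is not least since Hana < Vera; Zara is not least since Nico < Zara; Quinn is not least since Vera < Quinn; Sam is not least since Hana < Sam; Paz is not least since Ben < Paz; Dev is not least since Sam < Dev; Vik is not least since Wes < Vik.
Only Wes has nothing below it, so Wes is the lowest age.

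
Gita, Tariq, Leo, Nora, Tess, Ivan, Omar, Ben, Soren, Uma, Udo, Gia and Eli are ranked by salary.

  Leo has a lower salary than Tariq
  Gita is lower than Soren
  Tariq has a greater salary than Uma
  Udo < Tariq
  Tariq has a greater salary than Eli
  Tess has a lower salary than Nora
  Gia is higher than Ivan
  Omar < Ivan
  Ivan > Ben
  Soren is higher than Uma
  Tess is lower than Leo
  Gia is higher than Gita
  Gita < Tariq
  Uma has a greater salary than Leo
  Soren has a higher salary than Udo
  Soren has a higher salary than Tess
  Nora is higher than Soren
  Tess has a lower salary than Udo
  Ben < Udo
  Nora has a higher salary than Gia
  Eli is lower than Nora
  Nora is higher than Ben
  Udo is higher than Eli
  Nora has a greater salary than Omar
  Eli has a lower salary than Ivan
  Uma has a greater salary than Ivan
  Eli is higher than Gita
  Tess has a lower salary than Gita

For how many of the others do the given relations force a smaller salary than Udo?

4

The elements the relations force below Udo are Tess, Gita, Eli, Ben — no chain reaches any other.
That is 4.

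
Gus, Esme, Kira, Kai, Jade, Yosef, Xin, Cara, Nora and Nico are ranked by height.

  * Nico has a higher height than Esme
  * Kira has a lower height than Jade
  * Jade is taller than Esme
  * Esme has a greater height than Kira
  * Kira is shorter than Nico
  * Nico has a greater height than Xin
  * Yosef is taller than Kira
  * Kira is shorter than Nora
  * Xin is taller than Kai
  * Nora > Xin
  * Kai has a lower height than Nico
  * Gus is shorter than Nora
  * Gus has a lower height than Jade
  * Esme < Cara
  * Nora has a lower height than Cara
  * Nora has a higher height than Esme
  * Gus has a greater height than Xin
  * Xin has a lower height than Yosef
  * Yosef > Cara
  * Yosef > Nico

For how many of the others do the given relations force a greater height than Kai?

Directly above Kai: Xin, Nico.
One step further: Gus, Nora, Yosef (5 so far).
One step further: Cara, Jade (7 so far).
Nothing else is reachable above Kai; 7 in all.

7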